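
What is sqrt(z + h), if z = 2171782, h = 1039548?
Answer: sqrt(3211330) ≈ 1792.0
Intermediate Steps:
sqrt(z + h) = sqrt(2171782 + 1039548) = sqrt(3211330)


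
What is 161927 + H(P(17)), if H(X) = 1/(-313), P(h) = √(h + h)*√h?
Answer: 50683150/313 ≈ 1.6193e+5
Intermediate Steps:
P(h) = h*√2 (P(h) = √(2*h)*√h = (√2*√h)*√h = h*√2)
H(X) = -1/313
161927 + H(P(17)) = 161927 - 1/313 = 50683150/313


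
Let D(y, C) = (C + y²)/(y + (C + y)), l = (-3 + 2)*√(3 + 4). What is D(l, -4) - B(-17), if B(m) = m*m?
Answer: -288 - √7/2 ≈ -289.32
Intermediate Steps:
B(m) = m²
l = -√7 ≈ -2.6458
D(y, C) = (C + y²)/(C + 2*y)
D(l, -4) - B(-17) = (-4 + (-√7)²)/(-4 + 2*(-√7)) - 1*(-17)² = (-4 + 7)/(-4 - 2*√7) - 1*289 = 3/(-4 - 2*√7) - 289 = -289 + 3/(-4 - 2*√7)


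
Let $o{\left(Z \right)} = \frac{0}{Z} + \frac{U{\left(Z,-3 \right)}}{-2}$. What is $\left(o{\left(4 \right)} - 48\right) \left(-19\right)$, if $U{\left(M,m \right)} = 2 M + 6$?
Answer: $1045$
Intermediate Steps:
$U{\left(M,m \right)} = 6 + 2 M$
$o{\left(Z \right)} = -3 - Z$ ($o{\left(Z \right)} = \frac{0}{Z} + \frac{6 + 2 Z}{-2} = 0 + \left(6 + 2 Z\right) \left(- \frac{1}{2}\right) = 0 - \left(3 + Z\right) = -3 - Z$)
$\left(o{\left(4 \right)} - 48\right) \left(-19\right) = \left(\left(-3 - 4\right) - 48\right) \left(-19\right) = \left(-7 - 48\right) \left(-19\right) = \left(-55\right) \left(-19\right) = 1045$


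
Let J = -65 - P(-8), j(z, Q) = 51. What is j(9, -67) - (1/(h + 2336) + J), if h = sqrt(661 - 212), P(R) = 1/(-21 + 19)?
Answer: 1260434585/10912894 + sqrt(449)/5456447 ≈ 115.50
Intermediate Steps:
P(R) = -1/2 (P(R) = 1/(-2) = -1/2)
h = sqrt(449) ≈ 21.190
J = -129/2 (J = -65 - 1*(-1/2) = -65 + 1/2 = -129/2 ≈ -64.500)
j(9, -67) - (1/(h + 2336) + J) = 51 - (1/(sqrt(449) + 2336) - 129/2) = 51 - (1/(2336 + sqrt(449)) - 129/2) = 51 - (-129/2 + 1/(2336 + sqrt(449))) = 51 + (129/2 - 1/(2336 + sqrt(449))) = 231/2 - 1/(2336 + sqrt(449))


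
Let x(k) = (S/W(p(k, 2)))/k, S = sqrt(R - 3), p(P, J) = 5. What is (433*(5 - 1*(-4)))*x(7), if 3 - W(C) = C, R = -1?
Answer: -3897*I/7 ≈ -556.71*I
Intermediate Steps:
W(C) = 3 - C
S = 2*I (S = sqrt(-1 - 3) = sqrt(-4) = 2*I ≈ 2.0*I)
x(k) = -I/k (x(k) = ((2*I)/(3 - 1*5))/k = ((2*I)/(3 - 5))/k = ((2*I)/(-2))/k = ((2*I)*(-1/2))/k = (-I)/k = -I/k)
(433*(5 - 1*(-4)))*x(7) = (433*(5 - 1*(-4)))*(-1*I/7) = (433*(5 + 4))*(-1*I*1/7) = (433*9)*(-I/7) = 3897*(-I/7) = -3897*I/7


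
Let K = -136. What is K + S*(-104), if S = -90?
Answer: 9224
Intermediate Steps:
K + S*(-104) = -136 - 90*(-104) = -136 + 9360 = 9224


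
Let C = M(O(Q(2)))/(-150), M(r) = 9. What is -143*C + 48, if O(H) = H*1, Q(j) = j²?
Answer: 2829/50 ≈ 56.580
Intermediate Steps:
O(H) = H
C = -3/50 (C = 9/(-150) = 9*(-1/150) = -3/50 ≈ -0.060000)
-143*C + 48 = -143*(-3/50) + 48 = 429/50 + 48 = 2829/50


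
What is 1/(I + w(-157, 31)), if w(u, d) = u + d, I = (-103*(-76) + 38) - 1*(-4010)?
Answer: 1/11750 ≈ 8.5106e-5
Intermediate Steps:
I = 11876 (I = (7828 + 38) + 4010 = 7866 + 4010 = 11876)
w(u, d) = d + u
1/(I + w(-157, 31)) = 1/(11876 + (31 - 157)) = 1/(11876 - 126) = 1/11750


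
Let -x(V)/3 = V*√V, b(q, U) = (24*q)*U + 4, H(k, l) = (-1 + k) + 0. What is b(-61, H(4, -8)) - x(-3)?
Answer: -4388 - 9*I*√3 ≈ -4388.0 - 15.588*I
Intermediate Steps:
H(k, l) = -1 + k
b(q, U) = 4 + 24*U*q (b(q, U) = 24*U*q + 4 = 4 + 24*U*q)
x(V) = -3*V^(3/2) (x(V) = -3*V*√V = -3*V^(3/2))
b(-61, H(4, -8)) - x(-3) = (4 + 24*(-1 + 4)*(-61)) - (-3)*(-3)^(3/2) = (4 + 24*3*(-61)) - (-3)*(-3*I*√3) = (4 - 4392) - 9*I*√3 = -4388 - 9*I*√3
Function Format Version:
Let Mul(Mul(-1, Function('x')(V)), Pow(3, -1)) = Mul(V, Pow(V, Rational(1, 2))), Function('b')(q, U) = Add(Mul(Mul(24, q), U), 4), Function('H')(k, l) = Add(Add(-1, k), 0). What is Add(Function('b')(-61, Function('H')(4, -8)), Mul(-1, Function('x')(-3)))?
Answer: Add(-4388, Mul(-9, I, Pow(3, Rational(1, 2)))) ≈ Add(-4388.0, Mul(-15.588, I))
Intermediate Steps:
Function('H')(k, l) = Add(-1, k)
Function('b')(q, U) = Add(4, Mul(24, U, q)) (Function('b')(q, U) = Add(Mul(24, U, q), 4) = Add(4, Mul(24, U, q)))
Function('x')(V) = Mul(-3, Pow(V, Rational(3, 2))) (Function('x')(V) = Mul(-3, Mul(V, Pow(V, Rational(1, 2)))) = Mul(-3, Pow(V, Rational(3, 2))))
Add(Function('b')(-61, Function('H')(4, -8)), Mul(-1, Function('x')(-3))) = Add(Add(4, Mul(24, Add(-1, 4), -61)), Mul(-1, Mul(-3, Pow(-3, Rational(3, 2))))) = Add(Add(4, Mul(24, 3, -61)), Mul(-1, Mul(-3, Mul(-3, I, Pow(3, Rational(1, 2)))))) = Add(Add(4, -4392), Mul(-1, Mul(9, I, Pow(3, Rational(1, 2))))) = Add(-4388, Mul(-9, I, Pow(3, Rational(1, 2))))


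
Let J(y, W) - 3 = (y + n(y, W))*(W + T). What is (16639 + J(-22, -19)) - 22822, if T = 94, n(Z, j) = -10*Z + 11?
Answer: 9495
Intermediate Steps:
n(Z, j) = 11 - 10*Z
J(y, W) = 3 + (11 - 9*y)*(94 + W) (J(y, W) = 3 + (y + (11 - 10*y))*(W + 94) = 3 + (11 - 9*y)*(94 + W))
(16639 + J(-22, -19)) - 22822 = (16639 + (1037 - 846*(-22) + 11*(-19) - 9*(-19)*(-22))) - 22822 = (16639 + (1037 + 18612 - 209 - 3762)) - 22822 = (16639 + 15678) - 22822 = 32317 - 22822 = 9495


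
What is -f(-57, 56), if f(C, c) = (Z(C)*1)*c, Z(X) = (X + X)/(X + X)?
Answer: -56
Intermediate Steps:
Z(X) = 1 (Z(X) = (2*X)/((2*X)) = (2*X)*(1/(2*X)) = 1)
f(C, c) = c (f(C, c) = (1*1)*c = 1*c = c)
-f(-57, 56) = -1*56 = -56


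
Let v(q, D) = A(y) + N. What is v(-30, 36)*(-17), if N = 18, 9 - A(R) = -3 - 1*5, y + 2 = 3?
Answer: -595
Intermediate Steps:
y = 1 (y = -2 + 3 = 1)
A(R) = 17 (A(R) = 9 - (-3 - 1*5) = 9 - (-3 - 5) = 9 - 1*(-8) = 9 + 8 = 17)
v(q, D) = 35 (v(q, D) = 17 + 18 = 35)
v(-30, 36)*(-17) = 35*(-17) = -595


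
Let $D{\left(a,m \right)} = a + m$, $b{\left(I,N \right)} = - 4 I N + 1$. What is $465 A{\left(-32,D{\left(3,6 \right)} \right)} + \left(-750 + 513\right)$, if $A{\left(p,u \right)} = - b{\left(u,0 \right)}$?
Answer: $-702$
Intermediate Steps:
$b{\left(I,N \right)} = 1 - 4 I N$ ($b{\left(I,N \right)} = - 4 I N + 1 = 1 - 4 I N$)
$A{\left(p,u \right)} = -1$ ($A{\left(p,u \right)} = - (1 - 4 u 0) = - (1 + 0) = \left(-1\right) 1 = -1$)
$465 A{\left(-32,D{\left(3,6 \right)} \right)} + \left(-750 + 513\right) = 465 \left(-1\right) + \left(-750 + 513\right) = -465 - 237 = -702$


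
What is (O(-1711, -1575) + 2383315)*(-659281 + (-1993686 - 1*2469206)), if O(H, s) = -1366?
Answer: -12200754855177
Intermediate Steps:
(O(-1711, -1575) + 2383315)*(-659281 + (-1993686 - 1*2469206)) = (-1366 + 2383315)*(-659281 + (-1993686 - 1*2469206)) = 2381949*(-659281 + (-1993686 - 2469206)) = 2381949*(-659281 - 4462892) = 2381949*(-5122173) = -12200754855177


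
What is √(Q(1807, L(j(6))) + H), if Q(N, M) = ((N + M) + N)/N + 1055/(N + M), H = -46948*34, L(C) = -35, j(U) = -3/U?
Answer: I*√4091467078077278055/1601002 ≈ 1263.4*I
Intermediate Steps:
H = -1596232
Q(N, M) = 1055/(M + N) + (M + 2*N)/N (Q(N, M) = ((M + N) + N)/N + 1055/(M + N) = (M + 2*N)/N + 1055/(M + N) = 1055/(M + N) + (M + 2*N)/N)
√(Q(1807, L(j(6))) + H) = √(((-35)² + 2*1807² + 1055*1807 + 3*(-35)*1807)/(1807*(-35 + 1807)) - 1596232) = √((1/1807)*(1225 + 2*3265249 + 1906385 - 189735)/1772 - 1596232) = √((1/1807)*(1/1772)*(1225 + 6530498 + 1906385 - 189735) - 1596232) = √((1/1807)*(1/1772)*8248373 - 1596232) = √(8248373/3202004 - 1596232) = √(-5111133000555/3202004) = I*√4091467078077278055/1601002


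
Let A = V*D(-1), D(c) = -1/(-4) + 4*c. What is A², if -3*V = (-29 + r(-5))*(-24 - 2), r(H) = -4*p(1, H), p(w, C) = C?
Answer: 342225/4 ≈ 85556.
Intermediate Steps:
r(H) = -4*H
D(c) = ¼ + 4*c (D(c) = -1*(-¼) + 4*c = ¼ + 4*c)
V = -78 (V = -(-29 - 4*(-5))*(-24 - 2)/3 = -(-29 + 20)*(-26)/3 = -(-3)*(-26) = -⅓*234 = -78)
A = 585/2 (A = -78*(¼ + 4*(-1)) = -78*(¼ - 4) = -78*(-15/4) = 585/2 ≈ 292.50)
A² = (585/2)² = 342225/4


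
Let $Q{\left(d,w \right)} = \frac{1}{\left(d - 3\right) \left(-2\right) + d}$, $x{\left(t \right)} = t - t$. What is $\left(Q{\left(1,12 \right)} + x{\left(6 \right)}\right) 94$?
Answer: $\frac{94}{5} \approx 18.8$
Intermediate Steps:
$x{\left(t \right)} = 0$
$Q{\left(d,w \right)} = \frac{1}{6 - d}$ ($Q{\left(d,w \right)} = \frac{1}{\left(-3 + d\right) \left(-2\right) + d} = \frac{1}{\left(6 - 2 d\right) + d} = \frac{1}{6 - d}$)
$\left(Q{\left(1,12 \right)} + x{\left(6 \right)}\right) 94 = \left(- \frac{1}{-6 + 1} + 0\right) 94 = \left(- \frac{1}{-5} + 0\right) 94 = \left(\left(-1\right) \left(- \frac{1}{5}\right) + 0\right) 94 = \left(\frac{1}{5} + 0\right) 94 = \frac{1}{5} \cdot 94 = \frac{94}{5}$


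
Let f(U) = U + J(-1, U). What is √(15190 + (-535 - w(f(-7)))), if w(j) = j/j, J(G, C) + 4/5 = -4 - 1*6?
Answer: √14654 ≈ 121.05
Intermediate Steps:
J(G, C) = -54/5 (J(G, C) = -⅘ + (-4 - 1*6) = -⅘ + (-4 - 6) = -⅘ - 10 = -54/5)
f(U) = -54/5 + U (f(U) = U - 54/5 = -54/5 + U)
w(j) = 1
√(15190 + (-535 - w(f(-7)))) = √(15190 + (-535 - 1*1)) = √(15190 + (-535 - 1)) = √(15190 - 536) = √14654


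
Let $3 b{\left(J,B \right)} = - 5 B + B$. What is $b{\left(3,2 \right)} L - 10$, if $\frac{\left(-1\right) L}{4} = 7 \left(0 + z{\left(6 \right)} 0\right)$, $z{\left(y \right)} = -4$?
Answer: $-10$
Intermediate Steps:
$b{\left(J,B \right)} = - \frac{4 B}{3}$ ($b{\left(J,B \right)} = \frac{- 5 B + B}{3} = \frac{\left(-4\right) B}{3} = - \frac{4 B}{3}$)
$L = 0$ ($L = - 4 \cdot 7 \left(0 - 0\right) = - 4 \cdot 7 \left(0 + 0\right) = - 4 \cdot 7 \cdot 0 = \left(-4\right) 0 = 0$)
$b{\left(3,2 \right)} L - 10 = \left(- \frac{4}{3}\right) 2 \cdot 0 - 10 = \left(- \frac{8}{3}\right) 0 - 10 = 0 - 10 = -10$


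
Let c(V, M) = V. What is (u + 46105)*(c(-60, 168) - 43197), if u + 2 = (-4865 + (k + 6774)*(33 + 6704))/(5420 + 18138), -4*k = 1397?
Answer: -195413177354943/94232 ≈ -2.0737e+9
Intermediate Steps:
k = -1397/4 (k = -¼*1397 = -1397/4 ≈ -349.25)
u = 172926239/94232 (u = -2 + (-4865 + (-1397/4 + 6774)*(33 + 6704))/(5420 + 18138) = -2 + (-4865 + (25699/4)*6737)/23558 = -2 + (-4865 + 173134163/4)*(1/23558) = -2 + (173114703/4)*(1/23558) = -2 + 173114703/94232 = 172926239/94232 ≈ 1835.1)
(u + 46105)*(c(-60, 168) - 43197) = (172926239/94232 + 46105)*(-60 - 43197) = (4517492599/94232)*(-43257) = -195413177354943/94232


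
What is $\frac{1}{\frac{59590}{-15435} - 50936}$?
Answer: $- \frac{3087}{157251350} \approx -1.9631 \cdot 10^{-5}$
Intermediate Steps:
$\frac{1}{\frac{59590}{-15435} - 50936} = \frac{1}{59590 \left(- \frac{1}{15435}\right) - 50936} = \frac{1}{- \frac{11918}{3087} - 50936} = \frac{1}{- \frac{157251350}{3087}} = - \frac{3087}{157251350}$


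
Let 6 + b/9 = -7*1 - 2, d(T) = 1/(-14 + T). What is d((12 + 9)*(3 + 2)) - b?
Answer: 12286/91 ≈ 135.01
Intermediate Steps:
b = -135 (b = -54 + 9*(-7*1 - 2) = -54 + 9*(-7 - 2) = -54 + 9*(-9) = -54 - 81 = -135)
d((12 + 9)*(3 + 2)) - b = 1/(-14 + (12 + 9)*(3 + 2)) - 1*(-135) = 1/(-14 + 21*5) + 135 = 1/(-14 + 105) + 135 = 1/91 + 135 = 12286/91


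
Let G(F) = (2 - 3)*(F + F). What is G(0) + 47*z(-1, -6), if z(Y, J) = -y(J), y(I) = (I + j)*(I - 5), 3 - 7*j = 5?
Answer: -22748/7 ≈ -3249.7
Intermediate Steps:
j = -2/7 (j = 3/7 - 1/7*5 = 3/7 - 5/7 = -2/7 ≈ -0.28571)
G(F) = -2*F
y(I) = (-5 + I)*(-2/7 + I) (y(I) = (I - 2/7)*(I - 5) = (-2/7 + I)*(-5 + I) = (-5 + I)*(-2/7 + I))
z(Y, J) = -10/7 - J**2 + 37*J/7 (z(Y, J) = -(10/7 + J**2 - 37*J/7) = -10/7 - J**2 + 37*J/7)
G(0) + 47*z(-1, -6) = -2*0 + 47*(-10/7 - 1*(-6)**2 + (37/7)*(-6)) = 0 + 47*(-10/7 - 1*36 - 222/7) = 0 + 47*(-10/7 - 36 - 222/7) = 0 + 47*(-484/7) = 0 - 22748/7 = -22748/7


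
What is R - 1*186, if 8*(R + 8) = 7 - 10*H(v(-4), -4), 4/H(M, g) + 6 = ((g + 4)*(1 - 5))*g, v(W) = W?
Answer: -4615/24 ≈ -192.29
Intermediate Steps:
H(M, g) = 4/(-6 + g*(-16 - 4*g)) (H(M, g) = 4/(-6 + ((g + 4)*(1 - 5))*g) = 4/(-6 + ((4 + g)*(-4))*g) = 4/(-6 + (-16 - 4*g)*g) = 4/(-6 + g*(-16 - 4*g)))
R = -151/24 (R = -8 + (7 - (-20)/(3 + 2*(-4)² + 8*(-4)))/8 = -8 + (7 - (-20)/(3 + 2*16 - 32))/8 = -8 + (7 - (-20)/(3 + 32 - 32))/8 = -8 + (7 - (-20)/3)/8 = -8 + (7 - 10*(-⅔))/8 = -8 + (7 + 20/3)/8 = -8 + (⅛)*(41/3) = -8 + 41/24 = -151/24 ≈ -6.2917)
R - 1*186 = -151/24 - 1*186 = -151/24 - 186 = -4615/24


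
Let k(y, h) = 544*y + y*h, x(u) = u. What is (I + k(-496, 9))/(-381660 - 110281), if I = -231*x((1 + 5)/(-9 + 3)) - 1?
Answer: 274058/491941 ≈ 0.55710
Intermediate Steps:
k(y, h) = 544*y + h*y
I = 230 (I = -231*(1 + 5)/(-9 + 3) - 1 = -1386/(-6) - 1 = -1386*(-1)/6 - 1 = -231*(-1) - 1 = 231 - 1 = 230)
(I + k(-496, 9))/(-381660 - 110281) = (230 - 496*(544 + 9))/(-381660 - 110281) = (230 - 496*553)/(-491941) = (230 - 274288)*(-1/491941) = -274058*(-1/491941) = 274058/491941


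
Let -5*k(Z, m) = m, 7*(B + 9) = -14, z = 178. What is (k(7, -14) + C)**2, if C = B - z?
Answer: 866761/25 ≈ 34670.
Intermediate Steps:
B = -11 (B = -9 + (1/7)*(-14) = -9 - 2 = -11)
k(Z, m) = -m/5
C = -189 (C = -11 - 1*178 = -11 - 178 = -189)
(k(7, -14) + C)**2 = (-1/5*(-14) - 189)**2 = (14/5 - 189)**2 = (-931/5)**2 = 866761/25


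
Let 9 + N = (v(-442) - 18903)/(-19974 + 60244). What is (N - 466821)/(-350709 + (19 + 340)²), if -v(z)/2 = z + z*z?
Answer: 18799652847/8933013560 ≈ 2.1045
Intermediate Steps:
v(z) = -2*z - 2*z² (v(z) = -2*(z + z*z) = -2*(z + z²) = -2*z - 2*z²)
N = -771177/40270 (N = -9 + (-2*(-442)*(1 - 442) - 18903)/(-19974 + 60244) = -9 + (-2*(-442)*(-441) - 18903)/40270 = -9 + (-389844 - 18903)*(1/40270) = -9 - 408747*1/40270 = -9 - 408747/40270 = -771177/40270 ≈ -19.150)
(N - 466821)/(-350709 + (19 + 340)²) = (-771177/40270 - 466821)/(-350709 + (19 + 340)²) = -18799652847/(40270*(-350709 + 359²)) = -18799652847/(40270*(-350709 + 128881)) = -18799652847/40270/(-221828) = -18799652847/40270*(-1/221828) = 18799652847/8933013560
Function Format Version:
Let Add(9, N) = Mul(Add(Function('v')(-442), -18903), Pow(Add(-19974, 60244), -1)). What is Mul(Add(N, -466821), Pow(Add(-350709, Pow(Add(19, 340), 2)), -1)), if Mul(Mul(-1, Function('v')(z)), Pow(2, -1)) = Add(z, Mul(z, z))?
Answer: Rational(18799652847, 8933013560) ≈ 2.1045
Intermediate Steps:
Function('v')(z) = Add(Mul(-2, z), Mul(-2, Pow(z, 2))) (Function('v')(z) = Mul(-2, Add(z, Mul(z, z))) = Mul(-2, Add(z, Pow(z, 2))) = Add(Mul(-2, z), Mul(-2, Pow(z, 2))))
N = Rational(-771177, 40270) (N = Add(-9, Mul(Add(Mul(-2, -442, Add(1, -442)), -18903), Pow(Add(-19974, 60244), -1))) = Add(-9, Mul(Add(Mul(-2, -442, -441), -18903), Pow(40270, -1))) = Add(-9, Mul(Add(-389844, -18903), Rational(1, 40270))) = Add(-9, Mul(-408747, Rational(1, 40270))) = Add(-9, Rational(-408747, 40270)) = Rational(-771177, 40270) ≈ -19.150)
Mul(Add(N, -466821), Pow(Add(-350709, Pow(Add(19, 340), 2)), -1)) = Mul(Add(Rational(-771177, 40270), -466821), Pow(Add(-350709, Pow(Add(19, 340), 2)), -1)) = Mul(Rational(-18799652847, 40270), Pow(Add(-350709, Pow(359, 2)), -1)) = Mul(Rational(-18799652847, 40270), Pow(Add(-350709, 128881), -1)) = Mul(Rational(-18799652847, 40270), Pow(-221828, -1)) = Mul(Rational(-18799652847, 40270), Rational(-1, 221828)) = Rational(18799652847, 8933013560)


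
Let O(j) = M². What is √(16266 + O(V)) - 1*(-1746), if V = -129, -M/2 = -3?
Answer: 1746 + √16302 ≈ 1873.7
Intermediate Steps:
M = 6 (M = -2*(-3) = 6)
O(j) = 36 (O(j) = 6² = 36)
√(16266 + O(V)) - 1*(-1746) = √(16266 + 36) - 1*(-1746) = √16302 + 1746 = 1746 + √16302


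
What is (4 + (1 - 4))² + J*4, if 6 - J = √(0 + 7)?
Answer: 25 - 4*√7 ≈ 14.417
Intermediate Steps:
J = 6 - √7 (J = 6 - √(0 + 7) = 6 - √7 ≈ 3.3542)
(4 + (1 - 4))² + J*4 = (4 + (1 - 4))² + (6 - √7)*4 = (4 - 3)² + (24 - 4*√7) = 1² + (24 - 4*√7) = 1 + (24 - 4*√7) = 25 - 4*√7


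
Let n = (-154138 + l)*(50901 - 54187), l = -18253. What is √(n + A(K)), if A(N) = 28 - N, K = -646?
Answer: 50*√226591 ≈ 23801.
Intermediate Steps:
n = 566476826 (n = (-154138 - 18253)*(50901 - 54187) = -172391*(-3286) = 566476826)
√(n + A(K)) = √(566476826 + (28 - 1*(-646))) = √(566476826 + (28 + 646)) = √(566476826 + 674) = √566477500 = 50*√226591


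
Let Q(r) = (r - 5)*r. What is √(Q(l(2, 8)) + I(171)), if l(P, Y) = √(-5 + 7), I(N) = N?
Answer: √(173 - 5*√2) ≈ 12.881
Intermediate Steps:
l(P, Y) = √2
Q(r) = r*(-5 + r) (Q(r) = (-5 + r)*r = r*(-5 + r))
√(Q(l(2, 8)) + I(171)) = √(√2*(-5 + √2) + 171) = √(171 + √2*(-5 + √2))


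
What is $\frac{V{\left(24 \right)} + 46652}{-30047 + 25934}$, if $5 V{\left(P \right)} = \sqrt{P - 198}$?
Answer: $- \frac{46652}{4113} - \frac{i \sqrt{174}}{20565} \approx -11.343 - 0.00064143 i$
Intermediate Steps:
$V{\left(P \right)} = \frac{\sqrt{-198 + P}}{5}$ ($V{\left(P \right)} = \frac{\sqrt{P - 198}}{5} = \frac{\sqrt{-198 + P}}{5}$)
$\frac{V{\left(24 \right)} + 46652}{-30047 + 25934} = \frac{\frac{\sqrt{-198 + 24}}{5} + 46652}{-30047 + 25934} = \frac{\frac{\sqrt{-174}}{5} + 46652}{-4113} = \left(\frac{i \sqrt{174}}{5} + 46652\right) \left(- \frac{1}{4113}\right) = \left(46652 + \frac{i \sqrt{174}}{5}\right) \left(- \frac{1}{4113}\right) = - \frac{46652}{4113} - \frac{i \sqrt{174}}{20565}$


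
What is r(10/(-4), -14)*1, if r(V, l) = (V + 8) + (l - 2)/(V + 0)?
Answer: 119/10 ≈ 11.900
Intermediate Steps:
r(V, l) = 8 + V + (-2 + l)/V (r(V, l) = (8 + V) + (-2 + l)/V = 8 + V + (-2 + l)/V)
r(10/(-4), -14)*1 = ((-2 - 14 + (10/(-4))*(8 + 10/(-4)))/((10/(-4))))*1 = ((-2 - 14 + (10*(-1/4))*(8 + 10*(-1/4)))/((10*(-1/4))))*1 = ((-2 - 14 - 5*(8 - 5/2)/2)/(-5/2))*1 = -2*(-2 - 14 - 5/2*11/2)/5*1 = -2*(-2 - 14 - 55/4)/5*1 = -2/5*(-119/4)*1 = (119/10)*1 = 119/10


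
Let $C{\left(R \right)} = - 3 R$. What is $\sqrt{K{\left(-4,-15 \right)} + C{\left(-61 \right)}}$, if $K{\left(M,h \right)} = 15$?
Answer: $3 \sqrt{22} \approx 14.071$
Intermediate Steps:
$\sqrt{K{\left(-4,-15 \right)} + C{\left(-61 \right)}} = \sqrt{15 - -183} = \sqrt{15 + 183} = \sqrt{198} = 3 \sqrt{22}$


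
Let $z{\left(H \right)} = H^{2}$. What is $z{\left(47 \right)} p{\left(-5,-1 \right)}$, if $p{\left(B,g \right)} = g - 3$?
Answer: $-8836$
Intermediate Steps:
$p{\left(B,g \right)} = -3 + g$
$z{\left(47 \right)} p{\left(-5,-1 \right)} = 47^{2} \left(-3 - 1\right) = 2209 \left(-4\right) = -8836$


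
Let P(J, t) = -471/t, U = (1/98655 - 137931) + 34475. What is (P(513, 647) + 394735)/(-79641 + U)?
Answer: -12597901857735/5843521071749 ≈ -2.1559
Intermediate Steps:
U = -10206451679/98655 (U = (1/98655 - 137931) + 34475 = -13607582804/98655 + 34475 = -10206451679/98655 ≈ -1.0346e+5)
(P(513, 647) + 394735)/(-79641 + U) = (-471/647 + 394735)/(-79641 - 10206451679/98655) = (-471*1/647 + 394735)/(-18063434534/98655) = (-471/647 + 394735)*(-98655/18063434534) = (255393074/647)*(-98655/18063434534) = -12597901857735/5843521071749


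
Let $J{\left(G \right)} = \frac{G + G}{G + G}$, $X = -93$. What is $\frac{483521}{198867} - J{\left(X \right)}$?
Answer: $\frac{284654}{198867} \approx 1.4314$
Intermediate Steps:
$J{\left(G \right)} = 1$ ($J{\left(G \right)} = \frac{2 G}{2 G} = 2 G \frac{1}{2 G} = 1$)
$\frac{483521}{198867} - J{\left(X \right)} = \frac{483521}{198867} - 1 = \frac{284654}{198867}$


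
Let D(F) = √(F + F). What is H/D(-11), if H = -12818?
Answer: 6409*I*√22/11 ≈ 2732.8*I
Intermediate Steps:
D(F) = √2*√F (D(F) = √(2*F) = √2*√F)
H/D(-11) = -12818*(-I*√22/22) = -(-6409)*I*√22/11 = 6409*I*√22/11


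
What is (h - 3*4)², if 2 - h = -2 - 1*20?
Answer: 144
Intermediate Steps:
h = 24 (h = 2 - (-2 - 1*20) = 2 - (-2 - 20) = 2 - 1*(-22) = 2 + 22 = 24)
(h - 3*4)² = (24 - 3*4)² = (24 - 12)² = 12² = 144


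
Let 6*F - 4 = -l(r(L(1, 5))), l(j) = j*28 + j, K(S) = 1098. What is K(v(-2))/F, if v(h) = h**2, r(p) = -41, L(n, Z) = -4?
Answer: 6588/1193 ≈ 5.5222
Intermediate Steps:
l(j) = 29*j (l(j) = 28*j + j = 29*j)
F = 1193/6 (F = 2/3 + (-29*(-41))/6 = 2/3 + (-1*(-1189))/6 = 2/3 + (1/6)*1189 = 2/3 + 1189/6 = 1193/6 ≈ 198.83)
K(v(-2))/F = 1098/(1193/6) = 1098*(6/1193) = 6588/1193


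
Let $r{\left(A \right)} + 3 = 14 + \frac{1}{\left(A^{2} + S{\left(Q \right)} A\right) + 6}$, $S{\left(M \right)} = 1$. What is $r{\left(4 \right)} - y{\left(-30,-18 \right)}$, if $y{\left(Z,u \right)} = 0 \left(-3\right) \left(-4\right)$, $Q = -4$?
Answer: $\frac{287}{26} \approx 11.038$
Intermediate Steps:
$y{\left(Z,u \right)} = 0$ ($y{\left(Z,u \right)} = 0 \left(-4\right) = 0$)
$r{\left(A \right)} = 11 + \frac{1}{6 + A + A^{2}}$ ($r{\left(A \right)} = -3 + \left(14 + \frac{1}{\left(A^{2} + 1 A\right) + 6}\right) = -3 + \left(14 + \frac{1}{\left(A^{2} + A\right) + 6}\right) = -3 + \left(14 + \frac{1}{\left(A + A^{2}\right) + 6}\right) = -3 + \left(14 + \frac{1}{6 + A + A^{2}}\right) = 11 + \frac{1}{6 + A + A^{2}}$)
$r{\left(4 \right)} - y{\left(-30,-18 \right)} = \frac{67 + 11 \cdot 4 + 11 \cdot 4^{2}}{6 + 4 + 4^{2}} - 0 = \frac{67 + 44 + 11 \cdot 16}{6 + 4 + 16} + 0 = \frac{67 + 44 + 176}{26} + 0 = \frac{1}{26} \cdot 287 + 0 = \frac{287}{26} + 0 = \frac{287}{26}$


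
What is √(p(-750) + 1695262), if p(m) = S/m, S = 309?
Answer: √4238153970/50 ≈ 1302.0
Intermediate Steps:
p(m) = 309/m
√(p(-750) + 1695262) = √(309/(-750) + 1695262) = √(309*(-1/750) + 1695262) = √(-103/250 + 1695262) = √(423815397/250) = √4238153970/50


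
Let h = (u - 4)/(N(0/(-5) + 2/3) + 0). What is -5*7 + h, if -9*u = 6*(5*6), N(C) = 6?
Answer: -39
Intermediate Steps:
u = -20 (u = -2*5*6/3 = -2*30/3 = -⅑*180 = -20)
h = -4 (h = (-20 - 4)/(6 + 0) = -24/6 = -24*⅙ = -4)
-5*7 + h = -5*7 - 4 = -35 - 4 = -39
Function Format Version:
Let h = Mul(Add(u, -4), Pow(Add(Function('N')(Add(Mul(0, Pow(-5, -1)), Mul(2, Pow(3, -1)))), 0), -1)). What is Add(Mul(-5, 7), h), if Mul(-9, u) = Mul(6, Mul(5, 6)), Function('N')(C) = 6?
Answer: -39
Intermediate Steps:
u = -20 (u = Mul(Rational(-1, 9), Mul(6, Mul(5, 6))) = Mul(Rational(-1, 9), Mul(6, 30)) = Mul(Rational(-1, 9), 180) = -20)
h = -4 (h = Mul(Add(-20, -4), Pow(Add(6, 0), -1)) = Mul(-24, Pow(6, -1)) = Mul(-24, Rational(1, 6)) = -4)
Add(Mul(-5, 7), h) = Add(Mul(-5, 7), -4) = Add(-35, -4) = -39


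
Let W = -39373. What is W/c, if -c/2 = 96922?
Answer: 39373/193844 ≈ 0.20312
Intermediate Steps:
c = -193844 (c = -2*96922 = -193844)
W/c = -39373/(-193844) = -39373*(-1/193844) = 39373/193844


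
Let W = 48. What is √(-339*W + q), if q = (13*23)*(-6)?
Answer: I*√18066 ≈ 134.41*I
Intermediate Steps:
q = -1794 (q = 299*(-6) = -1794)
√(-339*W + q) = √(-339*48 - 1794) = √(-16272 - 1794) = √(-18066) = I*√18066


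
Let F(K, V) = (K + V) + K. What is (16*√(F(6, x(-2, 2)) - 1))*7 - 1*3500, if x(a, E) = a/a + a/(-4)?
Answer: -3500 + 280*√2 ≈ -3104.0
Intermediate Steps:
x(a, E) = 1 - a/4 (x(a, E) = 1 + a*(-¼) = 1 - a/4)
F(K, V) = V + 2*K
(16*√(F(6, x(-2, 2)) - 1))*7 - 1*3500 = (16*√(((1 - ¼*(-2)) + 2*6) - 1))*7 - 1*3500 = (16*√(((1 + ½) + 12) - 1))*7 - 3500 = (16*√((3/2 + 12) - 1))*7 - 3500 = (16*√(27/2 - 1))*7 - 3500 = (16*√(25/2))*7 - 3500 = (16*(5*√2/2))*7 - 3500 = (40*√2)*7 - 3500 = 280*√2 - 3500 = -3500 + 280*√2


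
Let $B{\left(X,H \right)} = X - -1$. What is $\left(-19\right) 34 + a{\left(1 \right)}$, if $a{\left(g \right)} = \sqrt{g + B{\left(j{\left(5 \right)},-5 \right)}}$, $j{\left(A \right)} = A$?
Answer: $-646 + \sqrt{7} \approx -643.35$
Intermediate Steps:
$B{\left(X,H \right)} = 1 + X$ ($B{\left(X,H \right)} = X + 1 = 1 + X$)
$a{\left(g \right)} = \sqrt{6 + g}$ ($a{\left(g \right)} = \sqrt{g + \left(1 + 5\right)} = \sqrt{g + 6} = \sqrt{6 + g}$)
$\left(-19\right) 34 + a{\left(1 \right)} = \left(-19\right) 34 + \sqrt{6 + 1} = -646 + \sqrt{7}$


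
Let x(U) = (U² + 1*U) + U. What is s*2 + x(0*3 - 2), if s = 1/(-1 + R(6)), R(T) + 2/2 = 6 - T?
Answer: -1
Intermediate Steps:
R(T) = 5 - T (R(T) = -1 + (6 - T) = 5 - T)
s = -½ (s = 1/(-1 + (5 - 1*6)) = 1/(-1 + (5 - 6)) = 1/(-1 - 1) = 1/(-2) = -½ ≈ -0.50000)
x(U) = U² + 2*U (x(U) = (U² + U) + U = (U + U²) + U = U² + 2*U)
s*2 + x(0*3 - 2) = -½*2 + (0*3 - 2)*(2 + (0*3 - 2)) = -1 + (0 - 2)*(2 + (0 - 2)) = -1 - 2*(2 - 2) = -1 - 2*0 = -1 + 0 = -1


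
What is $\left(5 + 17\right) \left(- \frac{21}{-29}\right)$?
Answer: $\frac{462}{29} \approx 15.931$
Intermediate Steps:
$\left(5 + 17\right) \left(- \frac{21}{-29}\right) = 22 \left(\left(-21\right) \left(- \frac{1}{29}\right)\right) = 22 \cdot \frac{21}{29} = \frac{462}{29}$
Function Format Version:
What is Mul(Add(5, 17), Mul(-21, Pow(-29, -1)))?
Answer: Rational(462, 29) ≈ 15.931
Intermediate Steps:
Mul(Add(5, 17), Mul(-21, Pow(-29, -1))) = Mul(22, Mul(-21, Rational(-1, 29))) = Mul(22, Rational(21, 29)) = Rational(462, 29)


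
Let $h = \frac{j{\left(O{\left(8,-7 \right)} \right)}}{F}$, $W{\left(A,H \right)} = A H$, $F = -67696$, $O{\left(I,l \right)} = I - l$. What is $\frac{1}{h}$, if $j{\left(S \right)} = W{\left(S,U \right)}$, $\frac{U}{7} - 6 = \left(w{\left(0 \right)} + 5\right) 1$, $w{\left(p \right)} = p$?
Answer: $- \frac{67696}{1155} \approx -58.611$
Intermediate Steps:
$U = 77$ ($U = 42 + 7 \left(0 + 5\right) 1 = 42 + 7 \cdot 5 \cdot 1 = 42 + 7 \cdot 5 = 42 + 35 = 77$)
$j{\left(S \right)} = 77 S$ ($j{\left(S \right)} = S 77 = 77 S$)
$h = - \frac{1155}{67696}$ ($h = \frac{77 \left(8 - -7\right)}{-67696} = 77 \left(8 + 7\right) \left(- \frac{1}{67696}\right) = 77 \cdot 15 \left(- \frac{1}{67696}\right) = 1155 \left(- \frac{1}{67696}\right) = - \frac{1155}{67696} \approx -0.017062$)
$\frac{1}{h} = \frac{1}{- \frac{1155}{67696}} = - \frac{67696}{1155}$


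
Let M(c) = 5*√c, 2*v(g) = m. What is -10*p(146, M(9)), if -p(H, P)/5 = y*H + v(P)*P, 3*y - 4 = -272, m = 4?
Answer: -1951900/3 ≈ -6.5063e+5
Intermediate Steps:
v(g) = 2 (v(g) = (½)*4 = 2)
y = -268/3 (y = 4/3 + (⅓)*(-272) = 4/3 - 272/3 = -268/3 ≈ -89.333)
p(H, P) = -10*P + 1340*H/3 (p(H, P) = -5*(-268*H/3 + 2*P) = -5*(2*P - 268*H/3) = -10*P + 1340*H/3)
-10*p(146, M(9)) = -10*(-50*√9 + (1340/3)*146) = -10*(-50*3 + 195640/3) = -10*(-10*15 + 195640/3) = -10*(-150 + 195640/3) = -10*195190/3 = -1951900/3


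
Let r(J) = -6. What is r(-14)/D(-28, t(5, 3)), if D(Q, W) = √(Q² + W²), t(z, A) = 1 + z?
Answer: -3*√205/205 ≈ -0.20953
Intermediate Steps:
r(-14)/D(-28, t(5, 3)) = -6/√((-28)² + (1 + 5)²) = -6/√(784 + 6²) = -6/√(784 + 36) = -6*√205/410 = -3*√205/205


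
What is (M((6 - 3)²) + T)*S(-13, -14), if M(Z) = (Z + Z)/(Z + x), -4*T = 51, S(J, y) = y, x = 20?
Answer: 9849/58 ≈ 169.81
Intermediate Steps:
T = -51/4 (T = -¼*51 = -51/4 ≈ -12.750)
M(Z) = 2*Z/(20 + Z) (M(Z) = (Z + Z)/(Z + 20) = (2*Z)/(20 + Z) = 2*Z/(20 + Z))
(M((6 - 3)²) + T)*S(-13, -14) = (2*(6 - 3)²/(20 + (6 - 3)²) - 51/4)*(-14) = (2*3²/(20 + 3²) - 51/4)*(-14) = (2*9/(20 + 9) - 51/4)*(-14) = (2*9/29 - 51/4)*(-14) = (2*9*(1/29) - 51/4)*(-14) = (18/29 - 51/4)*(-14) = -1407/116*(-14) = 9849/58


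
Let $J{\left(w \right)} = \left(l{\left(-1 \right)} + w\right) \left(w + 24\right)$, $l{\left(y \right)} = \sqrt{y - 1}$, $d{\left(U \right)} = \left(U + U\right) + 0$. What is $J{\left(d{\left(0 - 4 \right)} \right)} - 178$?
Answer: $-306 + 16 i \sqrt{2} \approx -306.0 + 22.627 i$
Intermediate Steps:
$d{\left(U \right)} = 2 U$ ($d{\left(U \right)} = 2 U + 0 = 2 U$)
$l{\left(y \right)} = \sqrt{-1 + y}$
$J{\left(w \right)} = \left(24 + w\right) \left(w + i \sqrt{2}\right)$ ($J{\left(w \right)} = \left(\sqrt{-1 - 1} + w\right) \left(w + 24\right) = \left(\sqrt{-2} + w\right) \left(24 + w\right) = \left(i \sqrt{2} + w\right) \left(24 + w\right) = \left(w + i \sqrt{2}\right) \left(24 + w\right) = \left(24 + w\right) \left(w + i \sqrt{2}\right)$)
$J{\left(d{\left(0 - 4 \right)} \right)} - 178 = \left(\left(2 \left(0 - 4\right)\right)^{2} + 24 \cdot 2 \left(0 - 4\right) + 24 i \sqrt{2} + i 2 \left(0 - 4\right) \sqrt{2}\right) - 178 = \left(\left(2 \left(-4\right)\right)^{2} + 24 \cdot 2 \left(-4\right) + 24 i \sqrt{2} + i 2 \left(-4\right) \sqrt{2}\right) - 178 = \left(\left(-8\right)^{2} + 24 \left(-8\right) + 24 i \sqrt{2} + i \left(-8\right) \sqrt{2}\right) - 178 = \left(64 - 192 + 24 i \sqrt{2} - 8 i \sqrt{2}\right) - 178 = \left(-128 + 16 i \sqrt{2}\right) - 178 = -306 + 16 i \sqrt{2}$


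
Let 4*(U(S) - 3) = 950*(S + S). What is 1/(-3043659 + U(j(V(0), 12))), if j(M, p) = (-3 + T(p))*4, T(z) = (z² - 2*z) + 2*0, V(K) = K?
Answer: -1/2821356 ≈ -3.5444e-7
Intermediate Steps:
T(z) = z² - 2*z (T(z) = (z² - 2*z) + 0 = z² - 2*z)
j(M, p) = -12 + 4*p*(-2 + p) (j(M, p) = (-3 + p*(-2 + p))*4 = -12 + 4*p*(-2 + p))
U(S) = 3 + 475*S (U(S) = 3 + (950*(S + S))/4 = 3 + (950*(2*S))/4 = 3 + (1900*S)/4 = 3 + 475*S)
1/(-3043659 + U(j(V(0), 12))) = 1/(-3043659 + (3 + 475*(-12 + 4*12*(-2 + 12)))) = 1/(-3043659 + (3 + 475*(-12 + 4*12*10))) = 1/(-3043659 + (3 + 475*(-12 + 480))) = 1/(-3043659 + (3 + 475*468)) = 1/(-3043659 + (3 + 222300)) = 1/(-3043659 + 222303) = 1/(-2821356) = -1/2821356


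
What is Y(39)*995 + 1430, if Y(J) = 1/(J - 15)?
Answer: 35315/24 ≈ 1471.5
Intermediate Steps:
Y(J) = 1/(-15 + J)
Y(39)*995 + 1430 = 995/(-15 + 39) + 1430 = 995/24 + 1430 = 35315/24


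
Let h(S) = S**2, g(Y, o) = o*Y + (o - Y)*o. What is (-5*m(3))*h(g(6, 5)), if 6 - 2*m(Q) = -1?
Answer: -21875/2 ≈ -10938.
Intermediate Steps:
g(Y, o) = Y*o + o*(o - Y)
m(Q) = 7/2 (m(Q) = 3 - 1/2*(-1) = 3 + 1/2 = 7/2)
(-5*m(3))*h(g(6, 5)) = (-5*7/2)*(5**2)**2 = -35/2*25**2 = -35/2*625 = -21875/2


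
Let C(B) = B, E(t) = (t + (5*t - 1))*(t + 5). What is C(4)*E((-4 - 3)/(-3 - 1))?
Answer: 513/2 ≈ 256.50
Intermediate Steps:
E(t) = (-1 + 6*t)*(5 + t) (E(t) = (t + (-1 + 5*t))*(5 + t) = (-1 + 6*t)*(5 + t))
C(4)*E((-4 - 3)/(-3 - 1)) = 4*(-5 + 6*((-4 - 3)/(-3 - 1))**2 + 29*((-4 - 3)/(-3 - 1))) = 4*(-5 + 6*(-7/(-4))**2 + 29*(-7/(-4))) = 4*(-5 + 6*(-7*(-1/4))**2 + 29*(-7*(-1/4))) = 4*(-5 + 6*(7/4)**2 + 29*(7/4)) = 4*(-5 + 6*(49/16) + 203/4) = 4*(-5 + 147/8 + 203/4) = 4*(513/8) = 513/2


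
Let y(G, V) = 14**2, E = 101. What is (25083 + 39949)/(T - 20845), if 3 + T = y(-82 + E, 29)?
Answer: -16258/5163 ≈ -3.1489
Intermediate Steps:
y(G, V) = 196
T = 193 (T = -3 + 196 = 193)
(25083 + 39949)/(T - 20845) = (25083 + 39949)/(193 - 20845) = 65032/(-20652) = 65032*(-1/20652) = -16258/5163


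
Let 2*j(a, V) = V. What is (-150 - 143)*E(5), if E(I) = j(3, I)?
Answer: -1465/2 ≈ -732.50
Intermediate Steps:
j(a, V) = V/2
E(I) = I/2
(-150 - 143)*E(5) = (-150 - 143)*((½)*5) = -293*5/2 = -1465/2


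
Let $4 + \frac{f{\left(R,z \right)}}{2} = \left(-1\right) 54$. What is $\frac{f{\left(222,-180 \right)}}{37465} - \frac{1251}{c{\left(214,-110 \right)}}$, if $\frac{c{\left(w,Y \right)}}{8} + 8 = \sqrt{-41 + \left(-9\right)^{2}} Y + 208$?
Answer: $\frac{2987237}{44358560} + \frac{4587 \sqrt{10}}{59200} \approx 0.31237$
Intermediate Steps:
$f{\left(R,z \right)} = -116$ ($f{\left(R,z \right)} = -8 + 2 \left(\left(-1\right) 54\right) = -8 + 2 \left(-54\right) = -8 - 108 = -116$)
$c{\left(w,Y \right)} = 1600 + 16 Y \sqrt{10}$ ($c{\left(w,Y \right)} = -64 + 8 \left(\sqrt{-41 + \left(-9\right)^{2}} Y + 208\right) = -64 + 8 \left(\sqrt{-41 + 81} Y + 208\right) = -64 + 8 \left(\sqrt{40} Y + 208\right) = -64 + 8 \left(2 \sqrt{10} Y + 208\right) = -64 + 8 \left(2 Y \sqrt{10} + 208\right) = -64 + 8 \left(208 + 2 Y \sqrt{10}\right) = -64 + \left(1664 + 16 Y \sqrt{10}\right) = 1600 + 16 Y \sqrt{10}$)
$\frac{f{\left(222,-180 \right)}}{37465} - \frac{1251}{c{\left(214,-110 \right)}} = - \frac{116}{37465} - \frac{1251}{1600 + 16 \left(-110\right) \sqrt{10}} = \left(-116\right) \frac{1}{37465} - \frac{1251}{1600 - 1760 \sqrt{10}} = - \frac{116}{37465} - \frac{1251}{1600 - 1760 \sqrt{10}}$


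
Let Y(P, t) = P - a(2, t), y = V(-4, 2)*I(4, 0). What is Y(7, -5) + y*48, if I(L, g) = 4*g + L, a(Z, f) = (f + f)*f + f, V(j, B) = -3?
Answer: -614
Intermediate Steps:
a(Z, f) = f + 2*f**2 (a(Z, f) = (2*f)*f + f = 2*f**2 + f = f + 2*f**2)
I(L, g) = L + 4*g
y = -12 (y = -3*(4 + 4*0) = -3*(4 + 0) = -3*4 = -12)
Y(P, t) = P - t*(1 + 2*t)
Y(7, -5) + y*48 = (7 - 1*(-5)*(1 + 2*(-5))) - 12*48 = (7 - 1*(-5)*(1 - 10)) - 576 = (7 - 1*(-5)*(-9)) - 576 = (7 - 45) - 576 = -38 - 576 = -614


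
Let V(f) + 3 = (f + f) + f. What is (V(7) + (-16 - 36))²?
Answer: 1156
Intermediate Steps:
V(f) = -3 + 3*f (V(f) = -3 + ((f + f) + f) = -3 + (2*f + f) = -3 + 3*f)
(V(7) + (-16 - 36))² = ((-3 + 3*7) + (-16 - 36))² = ((-3 + 21) - 52)² = (18 - 52)² = (-34)² = 1156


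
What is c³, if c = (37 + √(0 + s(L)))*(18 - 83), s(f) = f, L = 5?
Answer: -14062997000 - 1129258000*√5 ≈ -1.6588e+10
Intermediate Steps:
c = -2405 - 65*√5 (c = (37 + √(0 + 5))*(18 - 83) = (37 + √5)*(-65) = -2405 - 65*√5 ≈ -2550.3)
c³ = (-2405 - 65*√5)³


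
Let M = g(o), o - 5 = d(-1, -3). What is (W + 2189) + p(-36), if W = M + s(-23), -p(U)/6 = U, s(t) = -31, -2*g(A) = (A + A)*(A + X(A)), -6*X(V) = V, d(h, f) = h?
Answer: 7082/3 ≈ 2360.7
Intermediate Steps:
o = 4 (o = 5 - 1 = 4)
X(V) = -V/6
g(A) = -5*A**2/6 (g(A) = -(A + A)*(A - A/6)/2 = -2*A*5*A/6/2 = -5*A**2/6)
M = -40/3 (M = -5/6*4**2 = -5/6*16 = -40/3 ≈ -13.333)
p(U) = -6*U
W = -133/3 (W = -40/3 - 31 = -133/3 ≈ -44.333)
(W + 2189) + p(-36) = (-133/3 + 2189) - 6*(-36) = 6434/3 + 216 = 7082/3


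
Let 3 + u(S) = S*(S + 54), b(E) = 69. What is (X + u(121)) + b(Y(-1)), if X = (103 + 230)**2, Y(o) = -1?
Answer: 132130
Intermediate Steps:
X = 110889 (X = 333**2 = 110889)
u(S) = -3 + S*(54 + S) (u(S) = -3 + S*(S + 54) = -3 + S*(54 + S))
(X + u(121)) + b(Y(-1)) = (110889 + (-3 + 121**2 + 54*121)) + 69 = (110889 + (-3 + 14641 + 6534)) + 69 = (110889 + 21172) + 69 = 132061 + 69 = 132130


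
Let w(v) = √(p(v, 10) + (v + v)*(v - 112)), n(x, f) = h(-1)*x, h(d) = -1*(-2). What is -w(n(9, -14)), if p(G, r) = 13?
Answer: -I*√3371 ≈ -58.06*I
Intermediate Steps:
h(d) = 2
n(x, f) = 2*x
w(v) = √(13 + 2*v*(-112 + v)) (w(v) = √(13 + (v + v)*(v - 112)) = √(13 + (2*v)*(-112 + v)) = √(13 + 2*v*(-112 + v)))
-w(n(9, -14)) = -√(13 - 448*9 + 2*(2*9)²) = -√(13 - 224*18 + 2*18²) = -√(13 - 4032 + 2*324) = -√(13 - 4032 + 648) = -√(-3371) = -I*√3371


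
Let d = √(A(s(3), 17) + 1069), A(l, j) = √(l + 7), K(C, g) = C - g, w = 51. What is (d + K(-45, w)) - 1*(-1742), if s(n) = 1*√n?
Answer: 1646 + √(1069 + √(7 + √3)) ≈ 1678.7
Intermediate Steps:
s(n) = √n
A(l, j) = √(7 + l)
d = √(1069 + √(7 + √3)) (d = √(√(7 + √3) + 1069) = √(1069 + √(7 + √3)) ≈ 32.741)
(d + K(-45, w)) - 1*(-1742) = (√(1069 + √(7 + √3)) + (-45 - 1*51)) - 1*(-1742) = (√(1069 + √(7 + √3)) + (-45 - 51)) + 1742 = (√(1069 + √(7 + √3)) - 96) + 1742 = (-96 + √(1069 + √(7 + √3))) + 1742 = 1646 + √(1069 + √(7 + √3))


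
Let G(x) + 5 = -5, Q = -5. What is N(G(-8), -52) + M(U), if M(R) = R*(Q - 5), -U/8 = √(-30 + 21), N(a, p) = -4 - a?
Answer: 6 + 240*I ≈ 6.0 + 240.0*I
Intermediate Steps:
G(x) = -10 (G(x) = -5 - 5 = -10)
U = -24*I (U = -8*√(-30 + 21) = -24*I ≈ -24.0*I)
M(R) = -10*R (M(R) = R*(-5 - 5) = R*(-10) = -10*R)
N(G(-8), -52) + M(U) = (-4 - 1*(-10)) - (-240)*I = (-4 + 10) + 240*I = 6 + 240*I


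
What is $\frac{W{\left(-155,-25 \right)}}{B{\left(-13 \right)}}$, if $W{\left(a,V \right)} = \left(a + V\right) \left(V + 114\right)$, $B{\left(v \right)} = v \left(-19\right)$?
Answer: $- \frac{16020}{247} \approx -64.858$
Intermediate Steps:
$B{\left(v \right)} = - 19 v$
$W{\left(a,V \right)} = \left(114 + V\right) \left(V + a\right)$ ($W{\left(a,V \right)} = \left(V + a\right) \left(114 + V\right) = \left(114 + V\right) \left(V + a\right)$)
$\frac{W{\left(-155,-25 \right)}}{B{\left(-13 \right)}} = \frac{\left(-25\right)^{2} + 114 \left(-25\right) + 114 \left(-155\right) - -3875}{\left(-19\right) \left(-13\right)} = \frac{625 - 2850 - 17670 + 3875}{247} = \left(-16020\right) \frac{1}{247} = - \frac{16020}{247}$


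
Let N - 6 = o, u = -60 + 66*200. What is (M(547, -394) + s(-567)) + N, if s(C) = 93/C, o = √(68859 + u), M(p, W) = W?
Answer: -73363/189 + 3*√9111 ≈ -101.81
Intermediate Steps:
u = 13140 (u = -60 + 13200 = 13140)
o = 3*√9111 (o = √(68859 + 13140) = √81999 = 3*√9111 ≈ 286.35)
N = 6 + 3*√9111 ≈ 292.35
(M(547, -394) + s(-567)) + N = (-394 + 93/(-567)) + (6 + 3*√9111) = (-394 + 93*(-1/567)) + (6 + 3*√9111) = (-394 - 31/189) + (6 + 3*√9111) = -74497/189 + (6 + 3*√9111) = -73363/189 + 3*√9111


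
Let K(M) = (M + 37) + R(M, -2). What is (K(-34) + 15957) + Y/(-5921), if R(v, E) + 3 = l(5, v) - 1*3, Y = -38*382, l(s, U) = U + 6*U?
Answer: 487272/31 ≈ 15718.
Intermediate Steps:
l(s, U) = 7*U
Y = -14516
R(v, E) = -6 + 7*v (R(v, E) = -3 + (7*v - 1*3) = -3 + (7*v - 3) = -3 + (-3 + 7*v) = -6 + 7*v)
K(M) = 31 + 8*M (K(M) = (M + 37) + (-6 + 7*M) = (37 + M) + (-6 + 7*M) = 31 + 8*M)
(K(-34) + 15957) + Y/(-5921) = ((31 + 8*(-34)) + 15957) - 14516/(-5921) = ((31 - 272) + 15957) - 14516*(-1/5921) = (-241 + 15957) + 76/31 = 15716 + 76/31 = 487272/31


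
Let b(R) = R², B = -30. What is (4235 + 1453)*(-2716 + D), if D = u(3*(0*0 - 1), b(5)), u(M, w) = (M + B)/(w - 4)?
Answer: -108202824/7 ≈ -1.5458e+7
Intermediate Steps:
u(M, w) = (-30 + M)/(-4 + w) (u(M, w) = (M - 30)/(w - 4) = (-30 + M)/(-4 + w))
D = -11/7 (D = (-30 + 3*(0*0 - 1))/(-4 + 5²) = (-30 + 3*(0 - 1))/(-4 + 25) = (-30 + 3*(-1))/21 = (-30 - 3)/21 = (1/21)*(-33) = -11/7 ≈ -1.5714)
(4235 + 1453)*(-2716 + D) = (4235 + 1453)*(-2716 - 11/7) = 5688*(-19023/7) = -108202824/7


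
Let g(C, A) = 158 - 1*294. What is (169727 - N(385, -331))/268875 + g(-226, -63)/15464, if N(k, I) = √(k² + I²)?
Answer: 323511416/519735375 - √257786/268875 ≈ 0.62057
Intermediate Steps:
g(C, A) = -136 (g(C, A) = 158 - 294 = -136)
N(k, I) = √(I² + k²)
(169727 - N(385, -331))/268875 + g(-226, -63)/15464 = (169727 - √((-331)² + 385²))/268875 - 136/15464 = (169727 - √(109561 + 148225))*(1/268875) - 136*1/15464 = (169727 - √257786)*(1/268875) - 17/1933 = (169727/268875 - √257786/268875) - 17/1933 = 323511416/519735375 - √257786/268875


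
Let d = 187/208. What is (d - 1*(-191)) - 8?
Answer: 38251/208 ≈ 183.90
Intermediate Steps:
d = 187/208 (d = 187*(1/208) = 187/208 ≈ 0.89904)
(d - 1*(-191)) - 8 = (187/208 - 1*(-191)) - 8 = (187/208 + 191) - 8 = 39915/208 - 8 = 38251/208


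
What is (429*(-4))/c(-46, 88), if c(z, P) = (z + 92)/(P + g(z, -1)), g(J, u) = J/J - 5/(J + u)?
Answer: -3593304/1081 ≈ -3324.1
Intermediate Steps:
g(J, u) = 1 - 5/(J + u)
c(z, P) = (92 + z)/(P + (-6 + z)/(-1 + z)) (c(z, P) = (z + 92)/(P + (-5 + z - 1)/(z - 1)) = (92 + z)/(P + (-6 + z)/(-1 + z)))
(429*(-4))/c(-46, 88) = (429*(-4))/(((-1 - 46)*(92 - 46)/(-6 - 46 + 88*(-1 - 46)))) = -1716/(-47*46/(-6 - 46 + 88*(-47))) = -1716/(-47*46/(-6 - 46 - 4136)) = -1716/(-47*46/(-4188)) = -1716/((-1/4188*(-47)*46)) = -1716/1081/2094 = -1716*2094/1081 = -3593304/1081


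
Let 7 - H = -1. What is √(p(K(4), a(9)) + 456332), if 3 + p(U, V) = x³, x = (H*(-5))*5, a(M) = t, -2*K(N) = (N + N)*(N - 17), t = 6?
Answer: I*√7543671 ≈ 2746.6*I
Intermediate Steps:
H = 8 (H = 7 - 1*(-1) = 7 + 1 = 8)
K(N) = -N*(-17 + N) (K(N) = -(N + N)*(N - 17)/2 = -2*N*(-17 + N)/2 = -N*(-17 + N))
a(M) = 6
x = -200 (x = (8*(-5))*5 = -40*5 = -200)
p(U, V) = -8000003 (p(U, V) = -3 + (-200)³ = -3 - 8000000 = -8000003)
√(p(K(4), a(9)) + 456332) = √(-8000003 + 456332) = √(-7543671) = I*√7543671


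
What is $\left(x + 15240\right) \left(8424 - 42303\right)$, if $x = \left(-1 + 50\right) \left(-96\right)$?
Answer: $-356949144$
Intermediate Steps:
$x = -4704$ ($x = 49 \left(-96\right) = -4704$)
$\left(x + 15240\right) \left(8424 - 42303\right) = \left(-4704 + 15240\right) \left(8424 - 42303\right) = 10536 \left(-33879\right) = -356949144$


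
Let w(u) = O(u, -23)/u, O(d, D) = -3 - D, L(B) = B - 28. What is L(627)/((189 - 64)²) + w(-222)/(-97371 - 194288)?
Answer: 19392271501/505846078125 ≈ 0.038336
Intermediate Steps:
L(B) = -28 + B
w(u) = 20/u (w(u) = (-3 - 1*(-23))/u = (-3 + 23)/u = 20/u)
L(627)/((189 - 64)²) + w(-222)/(-97371 - 194288) = (-28 + 627)/((189 - 64)²) + (20/(-222))/(-97371 - 194288) = 599/(125²) + (20*(-1/222))/(-291659) = 599/15625 - 10/111*(-1/291659) = 599*(1/15625) + 10/32374149 = 599/15625 + 10/32374149 = 19392271501/505846078125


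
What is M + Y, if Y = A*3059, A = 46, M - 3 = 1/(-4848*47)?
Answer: 32063212751/227856 ≈ 1.4072e+5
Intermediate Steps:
M = 683567/227856 (M = 3 + 1/(-4848*47) = 3 + 1/(-227856) = 3 - 1/227856 = 683567/227856 ≈ 3.0000)
Y = 140714 (Y = 46*3059 = 140714)
M + Y = 683567/227856 + 140714 = 32063212751/227856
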